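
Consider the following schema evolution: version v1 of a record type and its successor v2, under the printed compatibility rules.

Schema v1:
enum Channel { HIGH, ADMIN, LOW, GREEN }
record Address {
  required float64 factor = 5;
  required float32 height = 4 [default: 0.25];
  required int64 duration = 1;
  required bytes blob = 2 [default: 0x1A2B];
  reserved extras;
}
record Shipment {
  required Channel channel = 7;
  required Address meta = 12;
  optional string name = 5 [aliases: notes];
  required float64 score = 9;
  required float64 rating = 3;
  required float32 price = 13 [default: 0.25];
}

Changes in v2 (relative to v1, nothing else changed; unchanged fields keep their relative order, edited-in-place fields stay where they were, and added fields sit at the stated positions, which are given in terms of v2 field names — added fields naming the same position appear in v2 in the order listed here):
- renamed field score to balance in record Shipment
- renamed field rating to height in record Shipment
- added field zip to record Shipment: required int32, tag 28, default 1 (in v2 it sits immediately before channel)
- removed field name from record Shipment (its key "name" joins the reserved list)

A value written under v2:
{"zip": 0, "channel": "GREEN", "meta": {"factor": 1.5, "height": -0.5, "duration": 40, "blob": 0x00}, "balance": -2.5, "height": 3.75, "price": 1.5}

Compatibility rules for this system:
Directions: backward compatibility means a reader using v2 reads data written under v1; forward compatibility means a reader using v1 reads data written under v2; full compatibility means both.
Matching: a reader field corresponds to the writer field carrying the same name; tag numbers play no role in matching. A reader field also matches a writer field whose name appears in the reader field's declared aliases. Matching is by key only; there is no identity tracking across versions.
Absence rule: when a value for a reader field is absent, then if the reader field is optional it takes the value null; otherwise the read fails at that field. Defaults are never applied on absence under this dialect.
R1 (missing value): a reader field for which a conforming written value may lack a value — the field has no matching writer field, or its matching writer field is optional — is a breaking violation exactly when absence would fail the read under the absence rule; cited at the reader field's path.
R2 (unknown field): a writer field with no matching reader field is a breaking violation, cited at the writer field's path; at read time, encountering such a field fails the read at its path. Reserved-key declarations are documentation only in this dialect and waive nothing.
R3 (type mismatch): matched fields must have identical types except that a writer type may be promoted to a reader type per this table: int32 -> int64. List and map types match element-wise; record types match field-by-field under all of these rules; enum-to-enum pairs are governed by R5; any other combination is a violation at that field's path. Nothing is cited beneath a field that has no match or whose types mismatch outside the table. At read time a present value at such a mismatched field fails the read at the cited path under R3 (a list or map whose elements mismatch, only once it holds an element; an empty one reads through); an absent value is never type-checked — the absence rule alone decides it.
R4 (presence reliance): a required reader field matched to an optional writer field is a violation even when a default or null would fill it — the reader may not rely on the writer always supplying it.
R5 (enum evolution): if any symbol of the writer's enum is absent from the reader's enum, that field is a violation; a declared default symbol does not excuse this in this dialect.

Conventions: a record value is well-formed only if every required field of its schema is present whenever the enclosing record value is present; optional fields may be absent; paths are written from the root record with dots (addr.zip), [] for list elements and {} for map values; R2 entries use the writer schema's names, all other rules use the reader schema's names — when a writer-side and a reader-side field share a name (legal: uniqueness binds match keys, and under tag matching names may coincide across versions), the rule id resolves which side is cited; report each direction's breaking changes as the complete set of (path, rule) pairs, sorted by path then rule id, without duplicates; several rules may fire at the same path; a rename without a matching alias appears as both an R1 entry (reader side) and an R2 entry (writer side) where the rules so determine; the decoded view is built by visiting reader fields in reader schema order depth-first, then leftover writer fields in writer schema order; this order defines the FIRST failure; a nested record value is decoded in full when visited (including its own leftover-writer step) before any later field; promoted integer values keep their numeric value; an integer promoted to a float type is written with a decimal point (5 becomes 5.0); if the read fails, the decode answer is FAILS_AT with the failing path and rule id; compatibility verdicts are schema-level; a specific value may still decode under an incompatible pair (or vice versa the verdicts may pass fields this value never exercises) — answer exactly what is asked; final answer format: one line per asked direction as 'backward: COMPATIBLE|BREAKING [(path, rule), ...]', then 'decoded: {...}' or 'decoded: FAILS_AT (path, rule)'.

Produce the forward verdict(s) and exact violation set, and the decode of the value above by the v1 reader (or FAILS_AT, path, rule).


arrows below run writer -> reader for Shipment
forward pass over Shipment, reader schema v1, writer schema v2:
  channel: Channel -> Channel, writer required; from channel
  meta: Address -> Address, writer required; from meta
  name has no writer counterpart
  score has no writer counterpart
  rating has no writer counterpart
  price: float32 -> float32, writer required; from price
  writer field zip has no reader counterpart
  writer field balance has no reader counterpart
  writer field height has no reader counterpart
  meta.factor: float64 -> float64, writer required; from meta.factor
  meta.height: float32 -> float32, writer required; from meta.height
  meta.duration: int64 -> int64, writer required; from meta.duration
  meta.blob: bytes -> bytes, writer required; from meta.blob
  breaking: (balance, R2)
  breaking: (height, R2)
  breaking: (rating, R1)
  breaking: (score, R1)
  breaking: (zip, R2)
  => forward: BREAKING (5)
decode walk for Shipment under reader schema v1:
  channel := "GREEN"
  meta.factor := 1.5
  meta.height := -0.5
  meta.duration := 40
  meta.blob := 0x00
  name := null (not supplied -> null)
  read fails at score under R1 (no fill)
  => FAILS_AT (score, R1)
the other Shipment changes do not affect what is asked:
  removed field name from record Shipment (its key "name" joins the reserved list) -> its effect on Shipment is confined to the backward direction, not asked

forward: BREAKING [(balance, R2), (height, R2), (rating, R1), (score, R1), (zip, R2)]; decoded: FAILS_AT (score, R1)


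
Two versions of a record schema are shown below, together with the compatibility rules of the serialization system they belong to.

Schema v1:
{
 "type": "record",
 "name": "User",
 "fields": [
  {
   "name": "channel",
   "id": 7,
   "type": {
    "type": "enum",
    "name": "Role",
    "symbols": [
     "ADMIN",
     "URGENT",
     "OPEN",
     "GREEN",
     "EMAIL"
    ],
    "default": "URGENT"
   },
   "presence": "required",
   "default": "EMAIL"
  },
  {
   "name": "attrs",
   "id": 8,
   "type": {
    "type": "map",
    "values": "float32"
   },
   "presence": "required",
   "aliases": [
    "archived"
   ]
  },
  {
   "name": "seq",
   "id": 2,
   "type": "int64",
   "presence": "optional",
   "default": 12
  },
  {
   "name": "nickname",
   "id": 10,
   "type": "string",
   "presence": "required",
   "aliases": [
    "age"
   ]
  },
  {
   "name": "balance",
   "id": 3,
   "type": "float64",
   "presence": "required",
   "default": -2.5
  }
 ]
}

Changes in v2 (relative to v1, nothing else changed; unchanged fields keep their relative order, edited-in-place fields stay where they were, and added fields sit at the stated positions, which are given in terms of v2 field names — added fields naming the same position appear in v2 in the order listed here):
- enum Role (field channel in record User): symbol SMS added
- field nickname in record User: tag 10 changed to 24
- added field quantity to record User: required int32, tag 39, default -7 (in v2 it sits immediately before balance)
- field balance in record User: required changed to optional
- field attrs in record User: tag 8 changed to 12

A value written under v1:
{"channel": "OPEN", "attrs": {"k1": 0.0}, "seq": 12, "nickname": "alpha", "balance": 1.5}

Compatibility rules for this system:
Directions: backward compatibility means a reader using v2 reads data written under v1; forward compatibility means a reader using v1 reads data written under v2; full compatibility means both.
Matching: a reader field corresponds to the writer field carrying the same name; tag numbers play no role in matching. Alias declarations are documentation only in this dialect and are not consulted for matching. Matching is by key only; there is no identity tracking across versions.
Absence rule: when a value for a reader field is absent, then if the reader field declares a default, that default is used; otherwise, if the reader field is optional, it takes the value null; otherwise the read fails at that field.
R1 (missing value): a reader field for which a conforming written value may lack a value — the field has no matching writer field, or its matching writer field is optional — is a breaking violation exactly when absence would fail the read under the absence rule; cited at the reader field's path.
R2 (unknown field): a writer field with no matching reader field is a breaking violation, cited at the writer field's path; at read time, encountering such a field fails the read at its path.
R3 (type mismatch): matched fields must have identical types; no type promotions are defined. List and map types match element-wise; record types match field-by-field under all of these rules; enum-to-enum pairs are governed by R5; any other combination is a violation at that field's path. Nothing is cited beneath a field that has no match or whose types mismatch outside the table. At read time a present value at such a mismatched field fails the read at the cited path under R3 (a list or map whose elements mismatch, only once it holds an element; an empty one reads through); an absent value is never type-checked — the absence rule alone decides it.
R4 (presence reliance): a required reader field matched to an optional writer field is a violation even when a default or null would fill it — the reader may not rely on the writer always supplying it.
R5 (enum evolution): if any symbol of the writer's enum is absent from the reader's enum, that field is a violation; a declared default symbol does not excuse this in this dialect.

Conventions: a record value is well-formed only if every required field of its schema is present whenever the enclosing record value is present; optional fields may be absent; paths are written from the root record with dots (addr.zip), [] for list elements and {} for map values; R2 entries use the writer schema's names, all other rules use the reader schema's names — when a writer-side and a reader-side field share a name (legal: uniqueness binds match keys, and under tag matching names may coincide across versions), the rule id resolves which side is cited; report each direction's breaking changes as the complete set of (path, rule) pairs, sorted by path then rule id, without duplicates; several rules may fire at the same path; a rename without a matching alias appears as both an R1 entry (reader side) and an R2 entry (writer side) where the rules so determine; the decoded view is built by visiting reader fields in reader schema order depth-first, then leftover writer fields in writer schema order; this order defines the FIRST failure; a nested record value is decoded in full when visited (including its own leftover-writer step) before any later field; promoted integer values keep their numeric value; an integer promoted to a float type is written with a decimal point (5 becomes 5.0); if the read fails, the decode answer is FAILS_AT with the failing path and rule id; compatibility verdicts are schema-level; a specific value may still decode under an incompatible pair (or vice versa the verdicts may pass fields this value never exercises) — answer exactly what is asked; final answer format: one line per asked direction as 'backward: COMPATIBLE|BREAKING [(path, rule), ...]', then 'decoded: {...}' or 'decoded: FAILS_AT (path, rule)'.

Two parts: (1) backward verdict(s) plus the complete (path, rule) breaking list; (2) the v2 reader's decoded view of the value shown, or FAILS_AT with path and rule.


arrows below run writer -> reader for User
backward analysis of User with v2 as reader and v1 as writer:
  channel <- channel (Role -> Role, writer required)
  attrs <- attrs (map<string, float32> -> map<string, float32>, writer required)
  seq <- seq (int64 -> int64, writer optional)
  nickname <- nickname (string -> string, writer required)
  quantity: no writer match
  balance <- balance (float64 -> float64, writer required)
  => backward verdict for User: COMPATIBLE, no violations
decode walk for User under reader schema v2:
  channel := "OPEN"
  attrs := {"k1": 0.0}
  seq := 12
  nickname := "alpha"
  quantity := -7 (absent -> default)
  balance := 1.5
  => decoded: {"channel": "OPEN", "attrs": {"k1": 0.0}, "seq": 12, "nickname": "alpha", "quantity": -7, "balance": 1.5}
checking off the User differences that do not matter here:
  enum Role (field channel in record User): symbol SMS added -> matters only for User's forward compatibility — outside the asked direction
  field nickname in record User: tag 10 changed to 24 -> inert for the asked User verdict: nothing fires
  field balance in record User: required changed to optional -> matters only for User's forward compatibility — outside the asked direction
  field attrs in record User: tag 8 changed to 12 -> inert for the asked User verdict: nothing fires

backward: COMPATIBLE []; decoded: {"channel": "OPEN", "attrs": {"k1": 0.0}, "seq": 12, "nickname": "alpha", "quantity": -7, "balance": 1.5}


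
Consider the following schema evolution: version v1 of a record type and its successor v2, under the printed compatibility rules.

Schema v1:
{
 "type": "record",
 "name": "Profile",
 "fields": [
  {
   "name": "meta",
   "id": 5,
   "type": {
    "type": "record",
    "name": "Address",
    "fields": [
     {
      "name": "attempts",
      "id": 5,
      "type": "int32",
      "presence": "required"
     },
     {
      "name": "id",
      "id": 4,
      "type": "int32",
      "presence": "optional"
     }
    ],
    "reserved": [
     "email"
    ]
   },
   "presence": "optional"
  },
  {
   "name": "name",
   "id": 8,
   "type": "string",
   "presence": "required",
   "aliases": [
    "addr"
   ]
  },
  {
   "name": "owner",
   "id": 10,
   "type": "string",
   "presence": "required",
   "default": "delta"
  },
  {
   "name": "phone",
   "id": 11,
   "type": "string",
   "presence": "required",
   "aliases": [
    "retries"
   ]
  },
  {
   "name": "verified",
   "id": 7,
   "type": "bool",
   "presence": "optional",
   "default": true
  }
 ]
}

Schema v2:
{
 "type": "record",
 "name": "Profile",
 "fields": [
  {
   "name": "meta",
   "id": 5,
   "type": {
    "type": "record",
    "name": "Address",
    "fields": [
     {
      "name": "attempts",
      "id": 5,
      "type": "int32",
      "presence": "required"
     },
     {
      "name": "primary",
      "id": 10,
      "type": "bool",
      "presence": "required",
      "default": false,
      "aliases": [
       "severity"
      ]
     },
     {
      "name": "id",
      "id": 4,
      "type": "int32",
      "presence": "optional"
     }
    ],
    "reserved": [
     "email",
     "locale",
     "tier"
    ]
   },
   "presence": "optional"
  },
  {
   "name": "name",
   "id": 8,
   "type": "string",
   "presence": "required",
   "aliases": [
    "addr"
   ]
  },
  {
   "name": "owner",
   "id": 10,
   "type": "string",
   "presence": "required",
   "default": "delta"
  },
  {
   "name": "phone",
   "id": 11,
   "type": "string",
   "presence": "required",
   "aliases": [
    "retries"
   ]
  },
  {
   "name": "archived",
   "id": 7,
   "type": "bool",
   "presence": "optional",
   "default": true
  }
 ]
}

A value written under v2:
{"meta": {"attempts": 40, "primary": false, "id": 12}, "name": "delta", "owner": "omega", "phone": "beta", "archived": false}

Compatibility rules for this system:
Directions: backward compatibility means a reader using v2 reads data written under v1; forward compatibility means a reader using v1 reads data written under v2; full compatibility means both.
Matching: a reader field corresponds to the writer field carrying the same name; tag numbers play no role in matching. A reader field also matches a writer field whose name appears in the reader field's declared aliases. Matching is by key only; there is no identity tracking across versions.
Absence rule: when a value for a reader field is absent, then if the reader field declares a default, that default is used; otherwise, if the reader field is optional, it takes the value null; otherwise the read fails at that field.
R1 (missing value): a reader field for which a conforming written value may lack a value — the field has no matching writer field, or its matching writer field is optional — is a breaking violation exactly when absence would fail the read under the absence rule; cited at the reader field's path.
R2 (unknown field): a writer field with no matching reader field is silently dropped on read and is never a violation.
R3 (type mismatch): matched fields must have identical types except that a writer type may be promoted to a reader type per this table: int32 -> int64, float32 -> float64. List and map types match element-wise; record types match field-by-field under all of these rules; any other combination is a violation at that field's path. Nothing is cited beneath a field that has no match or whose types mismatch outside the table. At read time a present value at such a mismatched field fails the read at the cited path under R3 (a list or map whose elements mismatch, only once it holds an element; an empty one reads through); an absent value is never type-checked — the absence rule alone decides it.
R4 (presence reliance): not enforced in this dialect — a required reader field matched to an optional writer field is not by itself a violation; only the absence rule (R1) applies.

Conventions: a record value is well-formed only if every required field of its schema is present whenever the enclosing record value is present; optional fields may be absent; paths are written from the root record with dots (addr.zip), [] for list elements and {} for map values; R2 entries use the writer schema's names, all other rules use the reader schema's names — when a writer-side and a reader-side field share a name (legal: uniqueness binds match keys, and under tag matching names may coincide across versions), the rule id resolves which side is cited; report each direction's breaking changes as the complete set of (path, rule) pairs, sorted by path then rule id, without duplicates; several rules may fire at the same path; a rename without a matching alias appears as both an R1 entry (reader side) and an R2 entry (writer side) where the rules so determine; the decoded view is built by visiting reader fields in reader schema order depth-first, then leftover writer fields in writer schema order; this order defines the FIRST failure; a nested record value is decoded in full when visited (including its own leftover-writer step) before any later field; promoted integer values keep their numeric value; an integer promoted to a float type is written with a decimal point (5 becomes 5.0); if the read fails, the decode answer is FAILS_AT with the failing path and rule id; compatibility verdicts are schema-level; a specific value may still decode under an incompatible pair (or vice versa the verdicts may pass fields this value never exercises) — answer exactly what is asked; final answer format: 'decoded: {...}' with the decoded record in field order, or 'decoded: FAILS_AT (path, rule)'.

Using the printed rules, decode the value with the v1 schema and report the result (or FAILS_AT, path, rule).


the writer's type comes first in each Profile pair
migrating the Profile value to v1:
  meta.attempts := 40
  meta.id := 12
  writer meta.primary: unknown -> dropped
  name := "delta"
  owner := "omega"
  phone := "beta"
  verified := true (absent -> default)
  writer archived: unknown -> dropped
  => decoded: {"meta": {"attempts": 40, "id": 12}, "name": "delta", "owner": "omega", "phone": "beta", "verified": true}
checking off the Profile differences that do not matter here:
  added field primary to record Address: required bool, tag 10, default false (in v2 it sits immediately before id) -> fires no rule on Profile under this dialect and leaves the result unchanged

decoded: {"meta": {"attempts": 40, "id": 12}, "name": "delta", "owner": "omega", "phone": "beta", "verified": true}


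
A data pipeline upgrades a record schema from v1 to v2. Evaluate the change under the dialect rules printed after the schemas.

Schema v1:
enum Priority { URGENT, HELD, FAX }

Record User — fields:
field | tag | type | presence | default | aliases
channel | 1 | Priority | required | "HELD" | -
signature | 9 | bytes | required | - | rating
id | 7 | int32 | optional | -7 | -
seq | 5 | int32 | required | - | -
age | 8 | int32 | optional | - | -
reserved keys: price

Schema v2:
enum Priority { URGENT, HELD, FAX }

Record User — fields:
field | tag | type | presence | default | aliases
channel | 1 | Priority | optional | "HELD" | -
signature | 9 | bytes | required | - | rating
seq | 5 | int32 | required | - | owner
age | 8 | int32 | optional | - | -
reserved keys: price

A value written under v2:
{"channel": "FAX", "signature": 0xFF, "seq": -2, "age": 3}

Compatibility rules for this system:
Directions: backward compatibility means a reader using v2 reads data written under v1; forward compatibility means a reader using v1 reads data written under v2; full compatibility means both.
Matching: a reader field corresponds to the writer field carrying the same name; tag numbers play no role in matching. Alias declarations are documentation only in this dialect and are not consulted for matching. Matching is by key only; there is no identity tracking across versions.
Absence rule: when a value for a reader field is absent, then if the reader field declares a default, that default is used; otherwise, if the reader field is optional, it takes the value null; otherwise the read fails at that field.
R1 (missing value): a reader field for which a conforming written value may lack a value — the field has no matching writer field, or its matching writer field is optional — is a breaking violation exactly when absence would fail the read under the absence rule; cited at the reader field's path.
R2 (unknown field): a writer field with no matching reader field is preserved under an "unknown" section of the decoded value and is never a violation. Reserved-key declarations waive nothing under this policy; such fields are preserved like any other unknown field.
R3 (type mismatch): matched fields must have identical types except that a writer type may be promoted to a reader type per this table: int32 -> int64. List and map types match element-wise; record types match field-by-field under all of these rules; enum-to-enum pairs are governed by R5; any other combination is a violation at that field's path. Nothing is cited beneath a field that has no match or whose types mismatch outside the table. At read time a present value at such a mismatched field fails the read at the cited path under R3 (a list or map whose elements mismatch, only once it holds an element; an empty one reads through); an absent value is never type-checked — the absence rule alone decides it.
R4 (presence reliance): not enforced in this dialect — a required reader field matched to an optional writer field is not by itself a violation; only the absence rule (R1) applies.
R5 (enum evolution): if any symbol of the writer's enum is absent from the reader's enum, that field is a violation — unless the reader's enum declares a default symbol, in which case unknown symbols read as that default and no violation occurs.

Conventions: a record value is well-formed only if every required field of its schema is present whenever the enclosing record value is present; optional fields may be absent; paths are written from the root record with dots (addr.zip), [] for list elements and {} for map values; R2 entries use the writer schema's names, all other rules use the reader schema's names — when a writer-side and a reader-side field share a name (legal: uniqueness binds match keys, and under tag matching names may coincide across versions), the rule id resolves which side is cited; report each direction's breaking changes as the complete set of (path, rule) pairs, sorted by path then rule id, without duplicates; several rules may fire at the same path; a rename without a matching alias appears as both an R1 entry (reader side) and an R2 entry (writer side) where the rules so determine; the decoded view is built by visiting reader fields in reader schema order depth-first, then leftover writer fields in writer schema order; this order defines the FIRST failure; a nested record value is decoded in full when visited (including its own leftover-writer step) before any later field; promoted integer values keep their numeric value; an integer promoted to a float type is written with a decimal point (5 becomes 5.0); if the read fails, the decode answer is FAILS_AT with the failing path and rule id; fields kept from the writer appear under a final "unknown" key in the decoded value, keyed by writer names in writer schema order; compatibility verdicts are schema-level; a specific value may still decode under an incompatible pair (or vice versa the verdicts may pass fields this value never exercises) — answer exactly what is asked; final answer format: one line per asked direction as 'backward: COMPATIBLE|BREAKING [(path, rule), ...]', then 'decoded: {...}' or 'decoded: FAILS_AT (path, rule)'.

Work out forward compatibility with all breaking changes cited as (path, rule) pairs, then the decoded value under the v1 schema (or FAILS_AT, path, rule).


forward: COMPATIBLE []; decoded: {"channel": "FAX", "signature": 0xFF, "id": -7, "seq": -2, "age": 3}

the writer's type comes first in each User pair
checking forward for User: reader v1 against writer v2:
  channel: Priority -> Priority, writer optional; from channel
  signature: bytes -> bytes, writer required; from signature
  id: no writer-side match
  seq: int32 -> int32, writer required; from seq
  age: int32 -> int32, writer optional; from age
  => forward verdict for User: COMPATIBLE, no violations
decode (reader v1):
  channel := "FAX"
  signature := 0xFF
  id := -7 (absent -> default)
  seq := -2
  age := 3
  => decoded: {"channel": "FAX", "signature": 0xFF, "id": -7, "seq": -2, "age": 3}
checking off the User differences that do not matter here:
  field channel in record User: required changed to optional -> inert for the asked User verdict: nothing fires
  removed field id from record User -> inert for the asked User verdict: nothing fires


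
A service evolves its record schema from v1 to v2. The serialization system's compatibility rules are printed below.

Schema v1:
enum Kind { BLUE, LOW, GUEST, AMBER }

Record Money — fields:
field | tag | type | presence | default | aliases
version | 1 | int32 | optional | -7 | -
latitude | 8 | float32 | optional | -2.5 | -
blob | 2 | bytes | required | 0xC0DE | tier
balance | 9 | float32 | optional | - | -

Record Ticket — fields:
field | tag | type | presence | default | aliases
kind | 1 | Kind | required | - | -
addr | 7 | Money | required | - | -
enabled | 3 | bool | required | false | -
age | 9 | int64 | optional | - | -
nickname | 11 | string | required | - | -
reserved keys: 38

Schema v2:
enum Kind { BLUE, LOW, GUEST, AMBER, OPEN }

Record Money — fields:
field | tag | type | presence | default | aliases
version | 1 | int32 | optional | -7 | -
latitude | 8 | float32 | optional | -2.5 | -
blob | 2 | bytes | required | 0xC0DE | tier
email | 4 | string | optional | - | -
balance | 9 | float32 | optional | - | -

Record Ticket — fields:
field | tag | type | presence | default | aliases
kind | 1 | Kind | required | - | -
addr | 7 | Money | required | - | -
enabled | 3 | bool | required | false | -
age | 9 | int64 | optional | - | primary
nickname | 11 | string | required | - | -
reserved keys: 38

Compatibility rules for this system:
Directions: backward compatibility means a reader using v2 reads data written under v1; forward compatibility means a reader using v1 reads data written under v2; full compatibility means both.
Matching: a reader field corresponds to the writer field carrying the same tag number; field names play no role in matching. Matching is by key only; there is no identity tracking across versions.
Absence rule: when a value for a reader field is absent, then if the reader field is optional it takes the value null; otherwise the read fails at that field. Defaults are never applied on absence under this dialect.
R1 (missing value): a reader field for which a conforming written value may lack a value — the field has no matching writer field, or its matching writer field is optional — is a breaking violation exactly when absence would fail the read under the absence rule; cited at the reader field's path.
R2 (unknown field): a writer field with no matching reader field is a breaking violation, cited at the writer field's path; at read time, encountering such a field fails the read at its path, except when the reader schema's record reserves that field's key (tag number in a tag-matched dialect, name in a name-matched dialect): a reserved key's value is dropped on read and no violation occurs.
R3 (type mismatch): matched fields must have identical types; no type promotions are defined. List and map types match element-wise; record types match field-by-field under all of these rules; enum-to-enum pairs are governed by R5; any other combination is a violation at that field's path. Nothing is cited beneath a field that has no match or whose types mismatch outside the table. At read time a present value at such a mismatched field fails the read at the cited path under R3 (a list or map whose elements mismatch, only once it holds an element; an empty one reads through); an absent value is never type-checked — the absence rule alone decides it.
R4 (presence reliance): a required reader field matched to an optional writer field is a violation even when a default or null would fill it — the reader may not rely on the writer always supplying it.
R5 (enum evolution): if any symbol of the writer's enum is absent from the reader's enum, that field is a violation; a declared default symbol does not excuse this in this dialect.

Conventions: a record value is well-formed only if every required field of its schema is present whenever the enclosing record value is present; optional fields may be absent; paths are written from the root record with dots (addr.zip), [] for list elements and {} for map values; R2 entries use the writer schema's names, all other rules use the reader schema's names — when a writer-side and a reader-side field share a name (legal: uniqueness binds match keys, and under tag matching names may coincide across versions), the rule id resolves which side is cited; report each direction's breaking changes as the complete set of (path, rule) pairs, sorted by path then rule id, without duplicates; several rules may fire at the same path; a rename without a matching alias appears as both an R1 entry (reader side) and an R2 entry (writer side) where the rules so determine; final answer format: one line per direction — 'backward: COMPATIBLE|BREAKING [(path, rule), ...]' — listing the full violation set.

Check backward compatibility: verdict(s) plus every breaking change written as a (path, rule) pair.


in Ticket below, arrows point writer -> reader
backward on Ticket — v2 reading data written by v1:
  kind: Kind -> Kind, writer required; from kind
  addr: Money -> Money, writer required; from addr
  enabled: bool -> bool, writer required; from enabled
  age: int64 -> int64, writer optional; from age
  nickname: string -> string, writer required; from nickname
  addr.version: int32 -> int32, writer optional; from addr.version
  addr.latitude: float32 -> float32, writer optional; from addr.latitude
  addr.blob: bytes -> bytes, writer required; from addr.blob
  addr.email: no writer match
  addr.balance: float32 -> float32, writer optional; from addr.balance
  => backward: COMPATIBLE
ruling out the remaining Ticket differences:
  enum Kind (field kind in record Ticket): symbol OPEN added -> affects forward compatibility only, which is not asked
  added field email to record Money: optional string, tag 4 (in v2 it sits immediately before balance) -> affects forward compatibility only, which is not asked

backward: COMPATIBLE []


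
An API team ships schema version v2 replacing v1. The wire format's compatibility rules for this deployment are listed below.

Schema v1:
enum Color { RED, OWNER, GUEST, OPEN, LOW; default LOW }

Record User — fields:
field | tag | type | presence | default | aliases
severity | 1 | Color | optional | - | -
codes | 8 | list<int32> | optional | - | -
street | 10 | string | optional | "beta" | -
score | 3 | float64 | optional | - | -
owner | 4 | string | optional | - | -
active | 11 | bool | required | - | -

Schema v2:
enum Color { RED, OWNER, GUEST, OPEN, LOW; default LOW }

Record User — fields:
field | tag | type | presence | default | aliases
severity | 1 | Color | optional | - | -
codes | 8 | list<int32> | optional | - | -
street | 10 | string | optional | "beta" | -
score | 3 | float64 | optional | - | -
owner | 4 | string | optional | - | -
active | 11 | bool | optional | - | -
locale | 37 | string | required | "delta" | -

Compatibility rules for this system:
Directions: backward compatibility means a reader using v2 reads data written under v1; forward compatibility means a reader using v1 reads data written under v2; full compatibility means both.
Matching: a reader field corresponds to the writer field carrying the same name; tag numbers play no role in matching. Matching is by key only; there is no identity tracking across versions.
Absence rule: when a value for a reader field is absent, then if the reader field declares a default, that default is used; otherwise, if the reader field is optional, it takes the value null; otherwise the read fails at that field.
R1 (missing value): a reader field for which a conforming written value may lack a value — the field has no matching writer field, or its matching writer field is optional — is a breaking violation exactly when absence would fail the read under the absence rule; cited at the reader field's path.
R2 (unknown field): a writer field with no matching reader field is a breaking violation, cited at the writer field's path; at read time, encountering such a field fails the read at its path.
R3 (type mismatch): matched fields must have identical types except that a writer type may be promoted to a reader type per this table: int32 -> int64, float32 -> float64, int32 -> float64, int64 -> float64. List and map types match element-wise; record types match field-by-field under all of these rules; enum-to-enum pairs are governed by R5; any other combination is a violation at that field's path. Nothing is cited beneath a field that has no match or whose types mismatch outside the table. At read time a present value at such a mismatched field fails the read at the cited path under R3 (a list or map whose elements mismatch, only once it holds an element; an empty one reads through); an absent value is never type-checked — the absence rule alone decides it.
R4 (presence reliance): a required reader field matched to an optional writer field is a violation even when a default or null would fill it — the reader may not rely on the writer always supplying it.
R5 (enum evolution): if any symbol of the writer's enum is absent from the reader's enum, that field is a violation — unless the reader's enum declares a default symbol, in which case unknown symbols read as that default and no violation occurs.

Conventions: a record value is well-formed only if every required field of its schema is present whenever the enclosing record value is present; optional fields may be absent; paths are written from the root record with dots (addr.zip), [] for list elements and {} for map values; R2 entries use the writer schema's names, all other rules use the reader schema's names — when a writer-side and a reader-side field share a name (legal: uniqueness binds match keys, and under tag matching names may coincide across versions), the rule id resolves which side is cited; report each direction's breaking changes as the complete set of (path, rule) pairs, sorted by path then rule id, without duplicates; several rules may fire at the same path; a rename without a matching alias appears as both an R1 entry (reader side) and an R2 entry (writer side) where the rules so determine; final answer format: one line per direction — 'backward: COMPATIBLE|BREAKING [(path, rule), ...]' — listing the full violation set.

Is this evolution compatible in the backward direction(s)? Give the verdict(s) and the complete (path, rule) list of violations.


in User below, arrows point writer -> reader
checking backward for User: reader v2 against writer v1:
  severity <- severity (Color -> Color, writer optional)
  codes <- codes (list<int32> -> list<int32>, writer optional)
  street <- street (string -> string, writer optional)
  score <- score (float64 -> float64, writer optional)
  owner <- owner (string -> string, writer optional)
  active <- active (bool -> bool, writer required)
  locale: no writer match
  => backward: COMPATIBLE
remaining User differences; none change what is asked:
  added field locale to record User: required string, tag 37, default "delta" (in v2 it sits last) -> affects forward compatibility only, which is not asked
  field active in record User: required changed to optional -> affects forward compatibility only, which is not asked

backward: COMPATIBLE []


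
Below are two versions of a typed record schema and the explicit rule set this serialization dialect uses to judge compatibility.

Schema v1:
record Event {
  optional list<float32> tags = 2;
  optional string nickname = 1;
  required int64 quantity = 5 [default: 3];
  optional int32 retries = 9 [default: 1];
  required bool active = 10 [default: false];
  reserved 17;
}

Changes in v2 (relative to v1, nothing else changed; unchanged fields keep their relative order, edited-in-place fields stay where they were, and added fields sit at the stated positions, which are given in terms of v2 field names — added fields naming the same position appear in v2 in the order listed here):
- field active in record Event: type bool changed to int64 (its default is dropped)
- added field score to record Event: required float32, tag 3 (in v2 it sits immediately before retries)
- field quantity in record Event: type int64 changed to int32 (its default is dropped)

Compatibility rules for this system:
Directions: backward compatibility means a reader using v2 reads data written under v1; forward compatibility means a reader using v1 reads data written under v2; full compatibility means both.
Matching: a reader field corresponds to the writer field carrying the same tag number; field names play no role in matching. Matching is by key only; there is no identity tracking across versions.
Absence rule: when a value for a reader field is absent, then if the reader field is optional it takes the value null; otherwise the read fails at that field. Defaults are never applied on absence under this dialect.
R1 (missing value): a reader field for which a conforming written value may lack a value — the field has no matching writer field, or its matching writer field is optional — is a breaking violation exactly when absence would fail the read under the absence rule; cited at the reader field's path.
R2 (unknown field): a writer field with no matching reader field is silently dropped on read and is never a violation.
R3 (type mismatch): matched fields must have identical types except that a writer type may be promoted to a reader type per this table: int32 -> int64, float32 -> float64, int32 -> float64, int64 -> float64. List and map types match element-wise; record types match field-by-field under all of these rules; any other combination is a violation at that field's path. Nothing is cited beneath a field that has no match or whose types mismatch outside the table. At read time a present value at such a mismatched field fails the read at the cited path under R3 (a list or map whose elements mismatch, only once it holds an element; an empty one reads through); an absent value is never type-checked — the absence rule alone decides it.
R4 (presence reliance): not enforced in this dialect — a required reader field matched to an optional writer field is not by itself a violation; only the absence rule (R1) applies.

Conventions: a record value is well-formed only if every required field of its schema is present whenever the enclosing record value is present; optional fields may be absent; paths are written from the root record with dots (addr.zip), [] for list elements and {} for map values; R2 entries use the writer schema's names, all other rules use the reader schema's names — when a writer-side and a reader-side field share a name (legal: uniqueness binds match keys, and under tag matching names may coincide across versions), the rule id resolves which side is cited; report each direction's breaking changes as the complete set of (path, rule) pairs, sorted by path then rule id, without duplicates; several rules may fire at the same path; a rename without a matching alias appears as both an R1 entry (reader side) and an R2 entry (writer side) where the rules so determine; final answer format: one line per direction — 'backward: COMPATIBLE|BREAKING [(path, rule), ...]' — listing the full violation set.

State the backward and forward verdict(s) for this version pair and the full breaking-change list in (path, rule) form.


backward: BREAKING [(active, R3), (quantity, R3), (score, R1)]; forward: BREAKING [(active, R3)]

each type pair in Event: writer, then reader
backward pass over Event, reader schema v2, writer schema v1:
  list<float32> -> list<float32>, writer optional: tags aligns to tags
  string -> string, writer optional: nickname aligns to nickname
  int64 -> int32, writer required: quantity aligns to quantity
  score: no writer match
  int32 -> int32, writer optional: retries aligns to retries
  bool -> int64, writer required: active aligns to active
  breaking: (active, R3)
  breaking: (quantity, R3)
  breaking: (score, R1)
  => backward verdict for Event: BREAKING, 3 violation(s)
forward pass over Event, reader schema v1, writer schema v2:
  list<float32> -> list<float32>, writer optional: tags aligns to tags
  string -> string, writer optional: nickname aligns to nickname
  int32 -> int64, writer required: quantity aligns to quantity
  int32 -> int32, writer optional: retries aligns to retries
  int64 -> bool, writer required: active aligns to active
  writer field score has no reader counterpart
  breaking: (active, R3)
  => forward verdict for Event: BREAKING, 1 violation(s)
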